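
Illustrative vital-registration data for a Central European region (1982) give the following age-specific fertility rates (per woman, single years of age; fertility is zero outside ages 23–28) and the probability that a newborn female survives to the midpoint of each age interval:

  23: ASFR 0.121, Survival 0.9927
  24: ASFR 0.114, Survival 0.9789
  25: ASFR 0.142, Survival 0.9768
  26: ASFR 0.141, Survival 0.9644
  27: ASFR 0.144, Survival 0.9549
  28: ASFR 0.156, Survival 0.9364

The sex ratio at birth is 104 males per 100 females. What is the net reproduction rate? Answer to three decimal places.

0.387

Proportion female at birth = 100 / (100 + 104) = 0.49020.
Weighting each age-specific rate by interval width and survival:
  23: 1 × 0.121 × 0.9927 = 0.12012
  24: 1 × 0.114 × 0.9789 = 0.11159
  25: 1 × 0.142 × 0.9768 = 0.13871
  26: 1 × 0.141 × 0.9644 = 0.13598
  27: 1 × 0.144 × 0.9549 = 0.13751
  28: 1 × 0.156 × 0.9364 = 0.14608
Sum = 0.78999
NRR = 0.49020 × 0.78999 = 0.38725
An NRR under 1 implies long-run decline under these rates.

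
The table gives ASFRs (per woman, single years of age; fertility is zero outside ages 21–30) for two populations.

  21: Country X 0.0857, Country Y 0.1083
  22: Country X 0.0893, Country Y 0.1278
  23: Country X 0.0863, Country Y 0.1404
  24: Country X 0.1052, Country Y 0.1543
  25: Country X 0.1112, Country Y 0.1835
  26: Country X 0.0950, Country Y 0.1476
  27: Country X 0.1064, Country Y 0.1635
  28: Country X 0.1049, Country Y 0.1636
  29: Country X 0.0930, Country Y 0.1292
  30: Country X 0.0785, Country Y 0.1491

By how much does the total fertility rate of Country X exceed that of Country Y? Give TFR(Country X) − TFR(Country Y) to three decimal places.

Country X:
  Sum of ASFRs = 0.0857 + 0.0893 + 0.0863 + 0.1052 + 0.1112 + 0.0950 + 0.1064 + 0.1049 + 0.0930 + 0.0785 = 0.9555
  TFR = 0.9555
Country Y:
  Sum of ASFRs = 0.1083 + 0.1278 + 0.1404 + 0.1543 + 0.1835 + 0.1476 + 0.1635 + 0.1636 + 0.1292 + 0.1491 = 1.4673
  TFR = 1.4673
Difference = 0.9555 − 1.4673 = -0.5118

-0.512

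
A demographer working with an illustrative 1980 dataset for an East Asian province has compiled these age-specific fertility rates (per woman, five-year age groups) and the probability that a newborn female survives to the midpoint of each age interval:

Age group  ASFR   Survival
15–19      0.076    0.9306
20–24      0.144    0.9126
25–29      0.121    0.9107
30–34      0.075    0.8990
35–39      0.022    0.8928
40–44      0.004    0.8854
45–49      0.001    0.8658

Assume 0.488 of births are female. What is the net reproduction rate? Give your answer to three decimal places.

Proportion female at birth = 0.488.
Survival-weighted fertility by age (5·fₓ·Sₓ):
  15–19: 5 × 0.076 × 0.9306 = 0.35363
  20–24: 5 × 0.144 × 0.9126 = 0.65707
  25–29: 5 × 0.121 × 0.9107 = 0.55097
  30–34: 5 × 0.075 × 0.8990 = 0.33713
  35–39: 5 × 0.022 × 0.8928 = 0.09821
  40–44: 5 × 0.004 × 0.8854 = 0.01771
  45–49: 5 × 0.001 × 0.8658 = 0.00433
Sum = 2.01905
NRR = 0.488 × 2.01905 = 0.98530

0.985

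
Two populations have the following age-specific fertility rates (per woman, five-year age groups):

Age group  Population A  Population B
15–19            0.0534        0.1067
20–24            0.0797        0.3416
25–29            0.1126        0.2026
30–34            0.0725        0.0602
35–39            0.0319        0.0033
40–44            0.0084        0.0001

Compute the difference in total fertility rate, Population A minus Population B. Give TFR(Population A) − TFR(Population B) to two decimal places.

-1.78

Population A:
  Sum of ASFRs = 0.0534 + 0.0797 + 0.1126 + 0.0725 + 0.0319 + 0.0084 = 0.3585
  TFR = 5 × 0.3585 = 1.7925
Population B:
  Sum of ASFRs = 0.1067 + 0.3416 + 0.2026 + 0.0602 + 0.0033 + 0.0001 = 0.7145
  TFR = 5 × 0.7145 = 3.5725
Difference = 1.7925 − 3.5725 = -1.78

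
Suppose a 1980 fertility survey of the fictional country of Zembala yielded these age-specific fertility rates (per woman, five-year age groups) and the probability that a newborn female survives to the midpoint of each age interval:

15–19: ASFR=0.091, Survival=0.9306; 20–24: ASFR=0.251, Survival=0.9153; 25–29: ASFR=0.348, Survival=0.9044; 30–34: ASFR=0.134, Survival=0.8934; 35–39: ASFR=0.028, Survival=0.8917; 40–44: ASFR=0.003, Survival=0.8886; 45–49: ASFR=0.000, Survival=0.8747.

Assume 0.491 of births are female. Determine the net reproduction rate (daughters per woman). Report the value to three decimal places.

Proportion female at birth = 0.491.
Each age group contributes 5 × ASFR × survival:
  15–19: 5 × 0.091 × 0.9306 = 0.42342
  20–24: 5 × 0.251 × 0.9153 = 1.14870
  25–29: 5 × 0.348 × 0.9044 = 1.57366
  30–34: 5 × 0.134 × 0.8934 = 0.59858
  35–39: 5 × 0.028 × 0.8917 = 0.12484
  40–44: 5 × 0.003 × 0.8886 = 0.01333
  45–49: 5 × 0.000 × 0.8747 = 0.00000
Sum = 3.88253
NRR = 0.491 × 3.88253 = 1.90632

1.906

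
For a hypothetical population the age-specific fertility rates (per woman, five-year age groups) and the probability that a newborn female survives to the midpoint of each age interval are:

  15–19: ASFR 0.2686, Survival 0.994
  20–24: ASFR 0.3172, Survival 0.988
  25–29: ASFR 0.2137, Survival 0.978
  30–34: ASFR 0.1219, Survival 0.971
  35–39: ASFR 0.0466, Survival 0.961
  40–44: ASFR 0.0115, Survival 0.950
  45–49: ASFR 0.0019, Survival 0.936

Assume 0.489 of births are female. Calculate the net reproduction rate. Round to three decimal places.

Proportion female at birth = 0.489.
Survival-weighted fertility by age (5·fₓ·Sₓ):
  15–19: 5 × 0.2686 × 0.994 = 1.33494
  20–24: 5 × 0.3172 × 0.988 = 1.56697
  25–29: 5 × 0.2137 × 0.978 = 1.04499
  30–34: 5 × 0.1219 × 0.971 = 0.59182
  35–39: 5 × 0.0466 × 0.961 = 0.22391
  40–44: 5 × 0.0115 × 0.950 = 0.05463
  45–49: 5 × 0.0019 × 0.936 = 0.00889
Sum = 4.82615
NRR = 0.489 × 4.82615 = 2.35999
An NRR exceeding 1 indicates intrinsic growth under these rates.

2.360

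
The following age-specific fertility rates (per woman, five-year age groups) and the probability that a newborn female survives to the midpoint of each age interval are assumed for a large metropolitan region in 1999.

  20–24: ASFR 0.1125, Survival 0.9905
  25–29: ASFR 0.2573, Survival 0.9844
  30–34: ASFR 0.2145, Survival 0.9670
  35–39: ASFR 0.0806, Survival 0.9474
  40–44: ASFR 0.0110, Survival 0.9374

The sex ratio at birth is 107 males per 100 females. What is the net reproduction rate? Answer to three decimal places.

Proportion female at birth = 100 / (100 + 107) = 0.48309.
Survival-weighted fertility by age (5·fₓ·Sₓ):
  20–24: 5 × 0.1125 × 0.9905 = 0.55716
  25–29: 5 × 0.2573 × 0.9844 = 1.26643
  30–34: 5 × 0.2145 × 0.9670 = 1.03711
  35–39: 5 × 0.0806 × 0.9474 = 0.38180
  40–44: 5 × 0.0110 × 0.9374 = 0.05156
Sum = 3.29406
NRR = 0.48309 × 3.29406 = 1.59133

1.591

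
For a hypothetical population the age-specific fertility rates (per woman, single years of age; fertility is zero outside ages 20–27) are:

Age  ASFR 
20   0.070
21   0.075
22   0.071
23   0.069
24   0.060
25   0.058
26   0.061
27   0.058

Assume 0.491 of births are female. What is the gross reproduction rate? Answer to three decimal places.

Proportion female at birth = 0.491.
Sum of ASFRs = 0.070 + 0.075 + 0.071 + 0.069 + 0.060 + 0.058 + 0.061 + 0.058 = 0.522
TFR = 0.522
GRR = 0.491 × 0.522 = 0.25630

0.256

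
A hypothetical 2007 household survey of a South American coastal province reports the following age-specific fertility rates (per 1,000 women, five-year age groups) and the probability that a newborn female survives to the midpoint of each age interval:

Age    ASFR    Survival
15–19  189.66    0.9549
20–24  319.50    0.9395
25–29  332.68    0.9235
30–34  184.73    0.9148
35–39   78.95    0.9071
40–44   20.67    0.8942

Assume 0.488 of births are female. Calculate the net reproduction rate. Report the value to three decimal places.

2.556

Proportion female at birth = 0.488.
Weighting each age-specific rate by interval width and survival:
  15–19: 5 × 189.66/1000 × 0.9549 = 0.90553
  20–24: 5 × 319.50/1000 × 0.9395 = 1.50085
  25–29: 5 × 332.68/1000 × 0.9235 = 1.53615
  30–34: 5 × 184.73/1000 × 0.9148 = 0.84496
  35–39: 5 × 78.95/1000 × 0.9071 = 0.35808
  40–44: 5 × 20.67/1000 × 0.8942 = 0.09242
Sum = 5.23799
NRR = 0.488 × 5.23799 = 2.55614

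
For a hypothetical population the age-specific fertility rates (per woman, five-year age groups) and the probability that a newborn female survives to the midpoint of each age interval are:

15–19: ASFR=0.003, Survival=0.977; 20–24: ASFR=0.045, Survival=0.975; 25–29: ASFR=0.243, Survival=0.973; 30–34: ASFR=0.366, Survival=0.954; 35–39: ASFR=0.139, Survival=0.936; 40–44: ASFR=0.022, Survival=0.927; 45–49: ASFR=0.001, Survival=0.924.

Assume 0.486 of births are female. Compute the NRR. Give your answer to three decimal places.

Proportion female at birth = 0.486.
Per-age-group product (5 × ASFR × survival probability):
  15–19: 5 × 0.003 × 0.977 = 0.01466
  20–24: 5 × 0.045 × 0.975 = 0.21938
  25–29: 5 × 0.243 × 0.973 = 1.18220
  30–34: 5 × 0.366 × 0.954 = 1.74582
  35–39: 5 × 0.139 × 0.936 = 0.65052
  40–44: 5 × 0.022 × 0.927 = 0.10197
  45–49: 5 × 0.001 × 0.924 = 0.00462
Sum = 3.91917
NRR = 0.486 × 3.91917 = 1.90472

1.905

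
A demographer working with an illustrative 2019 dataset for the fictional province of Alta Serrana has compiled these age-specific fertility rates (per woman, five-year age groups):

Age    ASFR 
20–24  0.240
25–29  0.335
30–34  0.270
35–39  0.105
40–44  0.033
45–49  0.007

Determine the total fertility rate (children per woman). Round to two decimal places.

Sum of ASFRs = 0.240 + 0.335 + 0.270 + 0.105 + 0.033 + 0.007 = 0.990
TFR = 5 × 0.990 = 4.95

4.95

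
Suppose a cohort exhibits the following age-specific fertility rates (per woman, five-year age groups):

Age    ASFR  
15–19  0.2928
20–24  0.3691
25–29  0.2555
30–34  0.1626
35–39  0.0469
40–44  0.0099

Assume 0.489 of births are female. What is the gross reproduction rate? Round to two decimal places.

Proportion female at birth = 0.489.
Sum of ASFRs = 0.2928 + 0.3691 + 0.2555 + 0.1626 + 0.0469 + 0.0099 = 1.1368
TFR = 5 × 1.1368 = 5.684
GRR = 0.489 × 5.684 = 2.77948

2.78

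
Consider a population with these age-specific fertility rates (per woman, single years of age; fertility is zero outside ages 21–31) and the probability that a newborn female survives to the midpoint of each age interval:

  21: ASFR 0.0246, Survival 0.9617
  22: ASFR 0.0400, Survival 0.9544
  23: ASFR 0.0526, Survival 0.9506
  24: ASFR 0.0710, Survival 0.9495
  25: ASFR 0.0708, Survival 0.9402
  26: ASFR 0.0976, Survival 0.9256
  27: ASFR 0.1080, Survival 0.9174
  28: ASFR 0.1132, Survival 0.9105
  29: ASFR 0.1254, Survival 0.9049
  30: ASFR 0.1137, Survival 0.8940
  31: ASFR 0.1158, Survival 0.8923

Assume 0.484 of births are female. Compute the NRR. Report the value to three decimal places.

0.415

Proportion female at birth = 0.484.
Weighting each age-specific rate by interval width and survival:
  21: 1 × 0.0246 × 0.9617 = 0.02366
  22: 1 × 0.0400 × 0.9544 = 0.03818
  23: 1 × 0.0526 × 0.9506 = 0.05000
  24: 1 × 0.0710 × 0.9495 = 0.06741
  25: 1 × 0.0708 × 0.9402 = 0.06657
  26: 1 × 0.0976 × 0.9256 = 0.09034
  27: 1 × 0.1080 × 0.9174 = 0.09908
  28: 1 × 0.1132 × 0.9105 = 0.10307
  29: 1 × 0.1254 × 0.9049 = 0.11347
  30: 1 × 0.1137 × 0.8940 = 0.10165
  31: 1 × 0.1158 × 0.8923 = 0.10333
Sum = 0.85676
NRR = 0.484 × 0.85676 = 0.41467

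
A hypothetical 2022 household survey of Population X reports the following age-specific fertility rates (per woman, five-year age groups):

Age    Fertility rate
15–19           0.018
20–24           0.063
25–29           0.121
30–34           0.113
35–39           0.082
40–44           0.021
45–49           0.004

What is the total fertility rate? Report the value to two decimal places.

2.11

Sum of ASFRs = 0.018 + 0.063 + 0.121 + 0.113 + 0.082 + 0.021 + 0.004 = 0.422
TFR = 5 × 0.422 = 2.11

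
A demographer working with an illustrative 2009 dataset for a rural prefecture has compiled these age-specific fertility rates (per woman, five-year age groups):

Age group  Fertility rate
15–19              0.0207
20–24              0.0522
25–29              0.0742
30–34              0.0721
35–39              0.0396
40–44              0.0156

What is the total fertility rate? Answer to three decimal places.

1.372

Sum of ASFRs = 0.0207 + 0.0522 + 0.0742 + 0.0721 + 0.0396 + 0.0156 = 0.2744
TFR = 5 × 0.2744 = 1.372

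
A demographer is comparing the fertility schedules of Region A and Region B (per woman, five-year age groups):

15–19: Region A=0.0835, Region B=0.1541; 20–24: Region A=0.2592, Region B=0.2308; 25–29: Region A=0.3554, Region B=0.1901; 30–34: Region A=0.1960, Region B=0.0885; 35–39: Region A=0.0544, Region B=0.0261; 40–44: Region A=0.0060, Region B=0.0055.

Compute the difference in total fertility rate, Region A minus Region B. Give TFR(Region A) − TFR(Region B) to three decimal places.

1.297

Region A:
  Sum of ASFRs = 0.0835 + 0.2592 + 0.3554 + 0.1960 + 0.0544 + 0.0060 = 0.9545
  TFR = 5 × 0.9545 = 4.7725
Region B:
  Sum of ASFRs = 0.1541 + 0.2308 + 0.1901 + 0.0885 + 0.0261 + 0.0055 = 0.6951
  TFR = 5 × 0.6951 = 3.4755
Difference = 4.7725 − 3.4755 = 1.297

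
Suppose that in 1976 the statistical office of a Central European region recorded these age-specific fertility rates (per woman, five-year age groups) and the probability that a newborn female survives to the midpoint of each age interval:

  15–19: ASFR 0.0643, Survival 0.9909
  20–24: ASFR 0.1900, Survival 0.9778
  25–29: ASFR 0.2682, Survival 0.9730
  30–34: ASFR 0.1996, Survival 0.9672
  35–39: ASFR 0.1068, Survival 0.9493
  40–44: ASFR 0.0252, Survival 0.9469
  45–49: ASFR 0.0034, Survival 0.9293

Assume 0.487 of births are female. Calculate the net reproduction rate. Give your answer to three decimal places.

2.026

Proportion female at birth = 0.487.
Survival-weighted fertility by age (5·fₓ·Sₓ):
  15–19: 5 × 0.0643 × 0.9909 = 0.31857
  20–24: 5 × 0.1900 × 0.9778 = 0.92891
  25–29: 5 × 0.2682 × 0.9730 = 1.30479
  30–34: 5 × 0.1996 × 0.9672 = 0.96527
  35–39: 5 × 0.1068 × 0.9493 = 0.50693
  40–44: 5 × 0.0252 × 0.9469 = 0.11931
  45–49: 5 × 0.0034 × 0.9293 = 0.01580
Sum = 4.15958
NRR = 0.487 × 4.15958 = 2.02572
NRR > 1, so each generation more than replaces itself.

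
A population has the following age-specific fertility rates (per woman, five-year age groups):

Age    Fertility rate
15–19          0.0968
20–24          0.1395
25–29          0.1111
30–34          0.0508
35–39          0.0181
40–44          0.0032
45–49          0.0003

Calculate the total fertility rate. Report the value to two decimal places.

2.10

Sum of ASFRs = 0.0968 + 0.1395 + 0.1111 + 0.0508 + 0.0181 + 0.0032 + 0.0003 = 0.4198
TFR = 5 × 0.4198 = 2.099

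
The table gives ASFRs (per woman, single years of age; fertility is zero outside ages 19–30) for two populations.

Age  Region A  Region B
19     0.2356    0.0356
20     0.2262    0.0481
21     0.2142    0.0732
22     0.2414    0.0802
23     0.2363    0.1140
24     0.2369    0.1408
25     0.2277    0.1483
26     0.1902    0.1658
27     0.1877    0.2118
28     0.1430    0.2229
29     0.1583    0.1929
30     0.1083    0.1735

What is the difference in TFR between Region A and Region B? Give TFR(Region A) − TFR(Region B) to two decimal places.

Region A:
  Sum of ASFRs = 0.2356 + 0.2262 + 0.2142 + 0.2414 + 0.2363 + 0.2369 + 0.2277 + 0.1902 + 0.1877 + 0.1430 + 0.1583 + 0.1083 = 2.4058
  TFR = 2.4058
Region B:
  Sum of ASFRs = 0.0356 + 0.0481 + 0.0732 + 0.0802 + 0.1140 + 0.1408 + 0.1483 + 0.1658 + 0.2118 + 0.2229 + 0.1929 + 0.1735 = 1.6071
  TFR = 1.6071
Difference = 2.4058 − 1.6071 = 0.7987

0.80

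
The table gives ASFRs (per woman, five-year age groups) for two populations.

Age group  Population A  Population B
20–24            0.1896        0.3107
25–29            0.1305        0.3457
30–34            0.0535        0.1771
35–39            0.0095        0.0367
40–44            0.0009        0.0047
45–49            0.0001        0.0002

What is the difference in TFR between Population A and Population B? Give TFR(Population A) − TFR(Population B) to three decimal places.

Population A:
  Sum of ASFRs = 0.1896 + 0.1305 + 0.0535 + 0.0095 + 0.0009 + 0.0001 = 0.3841
  TFR = 5 × 0.3841 = 1.9205
Population B:
  Sum of ASFRs = 0.3107 + 0.3457 + 0.1771 + 0.0367 + 0.0047 + 0.0002 = 0.8751
  TFR = 5 × 0.8751 = 4.3755
Difference = 1.9205 − 4.3755 = -2.455

-2.455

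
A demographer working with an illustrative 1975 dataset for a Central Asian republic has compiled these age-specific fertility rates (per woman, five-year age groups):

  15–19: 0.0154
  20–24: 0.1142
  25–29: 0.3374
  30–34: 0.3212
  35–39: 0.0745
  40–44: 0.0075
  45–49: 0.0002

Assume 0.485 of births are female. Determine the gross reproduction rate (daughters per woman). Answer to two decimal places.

2.11

Proportion female at birth = 0.485.
Sum of ASFRs = 0.0154 + 0.1142 + 0.3374 + 0.3212 + 0.0745 + 0.0075 + 0.0002 = 0.8704
TFR = 5 × 0.8704 = 4.352
GRR = 0.485 × 4.352 = 2.11072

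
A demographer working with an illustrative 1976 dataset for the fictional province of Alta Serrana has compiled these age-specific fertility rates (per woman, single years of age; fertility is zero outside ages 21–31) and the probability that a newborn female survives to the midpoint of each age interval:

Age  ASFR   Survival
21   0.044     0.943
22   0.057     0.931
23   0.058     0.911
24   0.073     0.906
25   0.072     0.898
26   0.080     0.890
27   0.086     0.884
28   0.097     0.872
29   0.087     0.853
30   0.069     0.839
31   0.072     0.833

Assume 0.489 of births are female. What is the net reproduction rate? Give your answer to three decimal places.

Proportion female at birth = 0.489.
Each age group contributes 1 × ASFR × survival:
  21: 1 × 0.044 × 0.943 = 0.04149
  22: 1 × 0.057 × 0.931 = 0.05307
  23: 1 × 0.058 × 0.911 = 0.05284
  24: 1 × 0.073 × 0.906 = 0.06614
  25: 1 × 0.072 × 0.898 = 0.06466
  26: 1 × 0.080 × 0.890 = 0.07120
  27: 1 × 0.086 × 0.884 = 0.07602
  28: 1 × 0.097 × 0.872 = 0.08458
  29: 1 × 0.087 × 0.853 = 0.07421
  30: 1 × 0.069 × 0.839 = 0.05789
  31: 1 × 0.072 × 0.833 = 0.05998
Sum = 0.70208
NRR = 0.489 × 0.70208 = 0.34332
NRR < 1, so the cohort does not fully replace itself.

0.343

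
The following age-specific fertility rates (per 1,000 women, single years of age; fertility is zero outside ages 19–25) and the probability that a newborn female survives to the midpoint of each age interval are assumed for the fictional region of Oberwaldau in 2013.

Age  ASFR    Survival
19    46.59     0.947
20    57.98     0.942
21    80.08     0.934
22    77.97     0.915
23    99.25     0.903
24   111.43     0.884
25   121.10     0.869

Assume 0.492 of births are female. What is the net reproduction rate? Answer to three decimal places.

Proportion female at birth = 0.492.
Each age group contributes 1 × ASFR × survival:
  19: 1 × 46.59/1000 × 0.947 = 0.04412
  20: 1 × 57.98/1000 × 0.942 = 0.05462
  21: 1 × 80.08/1000 × 0.934 = 0.07479
  22: 1 × 77.97/1000 × 0.915 = 0.07134
  23: 1 × 99.25/1000 × 0.903 = 0.08962
  24: 1 × 111.43/1000 × 0.884 = 0.09850
  25: 1 × 121.10/1000 × 0.869 = 0.10524
Sum = 0.53823
NRR = 0.492 × 0.53823 = 0.26481
NRR < 1, so the cohort does not fully replace itself.

0.265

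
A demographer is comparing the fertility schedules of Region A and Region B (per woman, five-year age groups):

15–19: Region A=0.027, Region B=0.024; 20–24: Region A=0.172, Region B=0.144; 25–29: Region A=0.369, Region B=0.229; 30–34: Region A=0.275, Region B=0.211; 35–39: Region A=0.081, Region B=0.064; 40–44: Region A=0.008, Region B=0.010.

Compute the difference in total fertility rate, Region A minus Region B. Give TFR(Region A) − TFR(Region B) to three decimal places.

1.250

Region A:
  Sum of ASFRs = 0.027 + 0.172 + 0.369 + 0.275 + 0.081 + 0.008 = 0.932
  TFR = 5 × 0.932 = 4.66
Region B:
  Sum of ASFRs = 0.024 + 0.144 + 0.229 + 0.211 + 0.064 + 0.010 = 0.682
  TFR = 5 × 0.682 = 3.41
Difference = 4.66 − 3.41 = 1.25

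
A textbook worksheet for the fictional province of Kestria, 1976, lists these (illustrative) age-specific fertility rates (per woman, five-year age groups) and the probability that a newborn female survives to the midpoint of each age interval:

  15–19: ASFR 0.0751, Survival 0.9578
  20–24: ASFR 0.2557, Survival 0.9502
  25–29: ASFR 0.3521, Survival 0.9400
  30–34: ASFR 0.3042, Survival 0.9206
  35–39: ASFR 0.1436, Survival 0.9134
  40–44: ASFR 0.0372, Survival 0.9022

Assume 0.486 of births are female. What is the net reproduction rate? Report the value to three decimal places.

Proportion female at birth = 0.486.
Per-age-group product (5 × ASFR × survival probability):
  15–19: 5 × 0.0751 × 0.9578 = 0.35965
  20–24: 5 × 0.2557 × 0.9502 = 1.21483
  25–29: 5 × 0.3521 × 0.9400 = 1.65487
  30–34: 5 × 0.3042 × 0.9206 = 1.40023
  35–39: 5 × 0.1436 × 0.9134 = 0.65582
  40–44: 5 × 0.0372 × 0.9022 = 0.16781
Sum = 5.45321
NRR = 0.486 × 5.45321 = 2.65026

2.650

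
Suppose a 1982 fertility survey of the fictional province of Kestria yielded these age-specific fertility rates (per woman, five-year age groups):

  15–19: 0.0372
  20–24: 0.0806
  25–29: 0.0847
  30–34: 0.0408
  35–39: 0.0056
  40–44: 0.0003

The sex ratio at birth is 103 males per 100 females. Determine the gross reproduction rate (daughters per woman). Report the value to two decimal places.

0.61

Proportion female at birth = 100 / (100 + 103) = 0.49261.
Sum of ASFRs = 0.0372 + 0.0806 + 0.0847 + 0.0408 + 0.0056 + 0.0003 = 0.2492
TFR = 5 × 0.2492 = 1.246
GRR = 0.49261 × 1.246 = 0.61379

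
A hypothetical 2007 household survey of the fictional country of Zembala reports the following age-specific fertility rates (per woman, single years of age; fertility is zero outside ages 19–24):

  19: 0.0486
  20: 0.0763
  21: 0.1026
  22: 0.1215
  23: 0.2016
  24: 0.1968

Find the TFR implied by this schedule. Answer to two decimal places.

Sum of ASFRs = 0.0486 + 0.0763 + 0.1026 + 0.1215 + 0.2016 + 0.1968 = 0.7474
TFR = 0.7474

0.75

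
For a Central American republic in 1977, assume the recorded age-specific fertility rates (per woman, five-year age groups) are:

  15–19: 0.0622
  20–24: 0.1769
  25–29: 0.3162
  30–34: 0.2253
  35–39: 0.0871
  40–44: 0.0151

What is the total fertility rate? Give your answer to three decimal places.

4.414

Sum of ASFRs = 0.0622 + 0.1769 + 0.3162 + 0.2253 + 0.0871 + 0.0151 = 0.8828
TFR = 5 × 0.8828 = 4.414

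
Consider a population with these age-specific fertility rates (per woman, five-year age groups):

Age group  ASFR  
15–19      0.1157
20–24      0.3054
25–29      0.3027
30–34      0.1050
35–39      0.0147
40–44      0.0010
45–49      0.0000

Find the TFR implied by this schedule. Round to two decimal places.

4.22

Sum of ASFRs = 0.1157 + 0.3054 + 0.3027 + 0.1050 + 0.0147 + 0.0010 + 0.0000 = 0.8445
TFR = 5 × 0.8445 = 4.2225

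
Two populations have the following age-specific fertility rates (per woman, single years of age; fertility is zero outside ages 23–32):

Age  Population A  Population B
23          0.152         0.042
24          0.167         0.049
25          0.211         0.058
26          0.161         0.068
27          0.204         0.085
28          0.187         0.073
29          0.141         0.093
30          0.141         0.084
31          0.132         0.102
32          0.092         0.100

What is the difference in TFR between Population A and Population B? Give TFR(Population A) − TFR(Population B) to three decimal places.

0.834

Population A:
  Sum of ASFRs = 0.152 + 0.167 + 0.211 + 0.161 + 0.204 + 0.187 + 0.141 + 0.141 + 0.132 + 0.092 = 1.588
  TFR = 1.588
Population B:
  Sum of ASFRs = 0.042 + 0.049 + 0.058 + 0.068 + 0.085 + 0.073 + 0.093 + 0.084 + 0.102 + 0.100 = 0.754
  TFR = 0.754
Difference = 1.588 − 0.754 = 0.834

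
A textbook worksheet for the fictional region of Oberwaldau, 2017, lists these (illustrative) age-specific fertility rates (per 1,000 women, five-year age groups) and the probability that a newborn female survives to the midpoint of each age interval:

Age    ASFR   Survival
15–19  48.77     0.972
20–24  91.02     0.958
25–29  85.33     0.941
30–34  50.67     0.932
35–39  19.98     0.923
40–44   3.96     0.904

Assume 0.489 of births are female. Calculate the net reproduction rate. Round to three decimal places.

0.695

Proportion female at birth = 0.489.
Weighting each age-specific rate by interval width and survival:
  15–19: 5 × 48.77/1000 × 0.972 = 0.23702
  20–24: 5 × 91.02/1000 × 0.958 = 0.43599
  25–29: 5 × 85.33/1000 × 0.941 = 0.40148
  30–34: 5 × 50.67/1000 × 0.932 = 0.23612
  35–39: 5 × 19.98/1000 × 0.923 = 0.09221
  40–44: 5 × 3.96/1000 × 0.904 = 0.01790
Sum = 1.42072
NRR = 0.489 × 1.42072 = 0.69473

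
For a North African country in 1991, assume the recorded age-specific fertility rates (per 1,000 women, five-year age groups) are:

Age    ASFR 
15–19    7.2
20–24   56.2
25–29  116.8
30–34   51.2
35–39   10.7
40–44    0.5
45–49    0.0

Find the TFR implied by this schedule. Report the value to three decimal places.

Sum of ASFRs = 7.2 + 56.2 + 116.8 + 51.2 + 10.7 + 0.5 + 0.0 = 242.6
TFR = 5 × 242.6 / 1000 = 1.213

1.213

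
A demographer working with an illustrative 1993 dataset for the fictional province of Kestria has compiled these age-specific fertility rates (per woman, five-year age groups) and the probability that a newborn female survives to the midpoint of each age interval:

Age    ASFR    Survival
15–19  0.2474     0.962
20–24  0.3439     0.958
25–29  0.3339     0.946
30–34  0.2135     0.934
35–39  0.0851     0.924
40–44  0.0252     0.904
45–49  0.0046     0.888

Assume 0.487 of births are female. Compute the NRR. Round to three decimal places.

Proportion female at birth = 0.487.
Weighting each age-specific rate by interval width and survival:
  15–19: 5 × 0.2474 × 0.962 = 1.18999
  20–24: 5 × 0.3439 × 0.958 = 1.64728
  25–29: 5 × 0.3339 × 0.946 = 1.57935
  30–34: 5 × 0.2135 × 0.934 = 0.99705
  35–39: 5 × 0.0851 × 0.924 = 0.39316
  40–44: 5 × 0.0252 × 0.904 = 0.11390
  45–49: 5 × 0.0046 × 0.888 = 0.02042
Sum = 5.94115
NRR = 0.487 × 5.94115 = 2.89334

2.893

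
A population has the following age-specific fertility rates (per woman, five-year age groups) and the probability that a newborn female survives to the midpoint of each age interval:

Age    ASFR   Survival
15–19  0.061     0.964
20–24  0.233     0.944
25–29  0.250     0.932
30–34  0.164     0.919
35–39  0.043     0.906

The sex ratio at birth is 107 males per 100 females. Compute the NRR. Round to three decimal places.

Proportion female at birth = 100 / (100 + 107) = 0.48309.
Weighting each age-specific rate by interval width and survival:
  15–19: 5 × 0.061 × 0.964 = 0.29402
  20–24: 5 × 0.233 × 0.944 = 1.09976
  25–29: 5 × 0.250 × 0.932 = 1.16500
  30–34: 5 × 0.164 × 0.919 = 0.75358
  35–39: 5 × 0.043 × 0.906 = 0.19479
Sum = 3.50715
NRR = 0.48309 × 3.50715 = 1.69427

1.694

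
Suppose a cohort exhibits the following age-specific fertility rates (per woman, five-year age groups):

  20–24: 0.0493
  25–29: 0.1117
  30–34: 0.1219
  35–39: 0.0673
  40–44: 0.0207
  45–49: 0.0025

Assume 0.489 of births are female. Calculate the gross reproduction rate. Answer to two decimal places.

Proportion female at birth = 0.489.
Sum of ASFRs = 0.0493 + 0.1117 + 0.1219 + 0.0673 + 0.0207 + 0.0025 = 0.3734
TFR = 5 × 0.3734 = 1.867
GRR = 0.489 × 1.867 = 0.91296

0.91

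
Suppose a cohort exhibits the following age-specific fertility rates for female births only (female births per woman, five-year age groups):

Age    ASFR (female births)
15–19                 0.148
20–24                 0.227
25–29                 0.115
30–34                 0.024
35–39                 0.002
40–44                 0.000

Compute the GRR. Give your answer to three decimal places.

Sum of female ASFRs = 0.148 + 0.227 + 0.115 + 0.024 + 0.002 + 0.000 = 0.516
GRR = 5 × 0.516 = 2.58

2.580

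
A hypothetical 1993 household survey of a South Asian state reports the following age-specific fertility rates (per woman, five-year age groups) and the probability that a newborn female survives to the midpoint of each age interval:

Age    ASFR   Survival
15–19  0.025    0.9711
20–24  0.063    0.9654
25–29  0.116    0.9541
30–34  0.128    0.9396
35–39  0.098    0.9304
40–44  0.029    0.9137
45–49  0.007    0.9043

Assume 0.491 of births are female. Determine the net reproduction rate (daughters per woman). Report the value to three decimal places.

1.080

Proportion female at birth = 0.491.
Survival-weighted fertility by age (5·fₓ·Sₓ):
  15–19: 5 × 0.025 × 0.9711 = 0.12139
  20–24: 5 × 0.063 × 0.9654 = 0.30410
  25–29: 5 × 0.116 × 0.9541 = 0.55338
  30–34: 5 × 0.128 × 0.9396 = 0.60134
  35–39: 5 × 0.098 × 0.9304 = 0.45590
  40–44: 5 × 0.029 × 0.9137 = 0.13249
  45–49: 5 × 0.007 × 0.9043 = 0.03165
Sum = 2.20025
NRR = 0.491 × 2.20025 = 1.08032
NRR > 1, so each generation more than replaces itself.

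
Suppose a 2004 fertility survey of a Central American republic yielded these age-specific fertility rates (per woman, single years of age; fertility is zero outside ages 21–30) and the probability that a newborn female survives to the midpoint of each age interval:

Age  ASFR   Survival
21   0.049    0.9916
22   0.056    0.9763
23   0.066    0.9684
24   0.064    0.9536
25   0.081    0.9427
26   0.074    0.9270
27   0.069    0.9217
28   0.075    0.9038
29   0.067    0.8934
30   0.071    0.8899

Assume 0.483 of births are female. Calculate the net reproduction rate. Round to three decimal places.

0.303

Proportion female at birth = 0.483.
Weighting each age-specific rate by interval width and survival:
  21: 1 × 0.049 × 0.9916 = 0.04859
  22: 1 × 0.056 × 0.9763 = 0.05467
  23: 1 × 0.066 × 0.9684 = 0.06391
  24: 1 × 0.064 × 0.9536 = 0.06103
  25: 1 × 0.081 × 0.9427 = 0.07636
  26: 1 × 0.074 × 0.9270 = 0.06860
  27: 1 × 0.069 × 0.9217 = 0.06360
  28: 1 × 0.075 × 0.9038 = 0.06779
  29: 1 × 0.067 × 0.8934 = 0.05986
  30: 1 × 0.071 × 0.8899 = 0.06318
Sum = 0.62759
NRR = 0.483 × 0.62759 = 0.30313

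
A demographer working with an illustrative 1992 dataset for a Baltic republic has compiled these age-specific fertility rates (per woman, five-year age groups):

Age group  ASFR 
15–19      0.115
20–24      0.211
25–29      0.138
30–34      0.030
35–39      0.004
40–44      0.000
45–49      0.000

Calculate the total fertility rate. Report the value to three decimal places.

Sum of ASFRs = 0.115 + 0.211 + 0.138 + 0.030 + 0.004 + 0.000 + 0.000 = 0.498
TFR = 5 × 0.498 = 2.49

2.490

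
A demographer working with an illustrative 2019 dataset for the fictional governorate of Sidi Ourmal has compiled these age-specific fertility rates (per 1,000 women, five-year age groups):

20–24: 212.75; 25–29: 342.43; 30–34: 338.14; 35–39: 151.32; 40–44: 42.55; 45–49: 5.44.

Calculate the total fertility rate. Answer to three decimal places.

Sum of ASFRs = 212.75 + 342.43 + 338.14 + 151.32 + 42.55 + 5.44 = 1092.63
TFR = 5 × 1092.63 / 1000 = 5.46315

5.463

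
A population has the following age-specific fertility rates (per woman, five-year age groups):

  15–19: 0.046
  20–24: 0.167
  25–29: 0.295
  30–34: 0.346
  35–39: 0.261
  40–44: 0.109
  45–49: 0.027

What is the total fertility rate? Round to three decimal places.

Sum of ASFRs = 0.046 + 0.167 + 0.295 + 0.346 + 0.261 + 0.109 + 0.027 = 1.251
TFR = 5 × 1.251 = 6.255

6.255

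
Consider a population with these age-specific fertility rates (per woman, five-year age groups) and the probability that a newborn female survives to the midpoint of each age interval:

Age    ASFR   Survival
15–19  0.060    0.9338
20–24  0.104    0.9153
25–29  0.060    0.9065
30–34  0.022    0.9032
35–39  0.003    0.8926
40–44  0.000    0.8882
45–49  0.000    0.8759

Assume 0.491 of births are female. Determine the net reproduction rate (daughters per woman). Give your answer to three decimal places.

0.560

Proportion female at birth = 0.491.
Per-age-group product (5 × ASFR × survival probability):
  15–19: 5 × 0.060 × 0.9338 = 0.28014
  20–24: 5 × 0.104 × 0.9153 = 0.47596
  25–29: 5 × 0.060 × 0.9065 = 0.27195
  30–34: 5 × 0.022 × 0.9032 = 0.09935
  35–39: 5 × 0.003 × 0.8926 = 0.01339
  40–44: 5 × 0.000 × 0.8882 = 0.00000
  45–49: 5 × 0.000 × 0.8759 = 0.00000
Sum = 1.14079
NRR = 0.491 × 1.14079 = 0.56013
With NRR below 1 the population is below replacement fertility.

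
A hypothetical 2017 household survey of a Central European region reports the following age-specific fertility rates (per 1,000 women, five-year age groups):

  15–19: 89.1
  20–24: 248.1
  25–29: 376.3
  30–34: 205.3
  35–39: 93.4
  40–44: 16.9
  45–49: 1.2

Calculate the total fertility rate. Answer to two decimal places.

5.15

Sum of ASFRs = 89.1 + 248.1 + 376.3 + 205.3 + 93.4 + 16.9 + 1.2 = 1030.3
TFR = 5 × 1030.3 / 1000 = 5.1515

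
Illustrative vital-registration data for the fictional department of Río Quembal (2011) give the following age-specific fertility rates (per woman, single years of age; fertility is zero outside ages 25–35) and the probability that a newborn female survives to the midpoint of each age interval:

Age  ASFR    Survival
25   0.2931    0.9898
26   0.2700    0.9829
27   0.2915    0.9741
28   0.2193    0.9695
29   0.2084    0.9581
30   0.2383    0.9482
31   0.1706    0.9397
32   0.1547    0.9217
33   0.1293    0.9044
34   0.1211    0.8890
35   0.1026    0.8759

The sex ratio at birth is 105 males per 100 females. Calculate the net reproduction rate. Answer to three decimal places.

1.022

Proportion female at birth = 100 / (100 + 105) = 0.48780.
Weighting each age-specific rate by interval width and survival:
  25: 1 × 0.2931 × 0.9898 = 0.29011
  26: 1 × 0.2700 × 0.9829 = 0.26538
  27: 1 × 0.2915 × 0.9741 = 0.28395
  28: 1 × 0.2193 × 0.9695 = 0.21261
  29: 1 × 0.2084 × 0.9581 = 0.19967
  30: 1 × 0.2383 × 0.9482 = 0.22596
  31: 1 × 0.1706 × 0.9397 = 0.16031
  32: 1 × 0.1547 × 0.9217 = 0.14259
  33: 1 × 0.1293 × 0.9044 = 0.11694
  34: 1 × 0.1211 × 0.8890 = 0.10766
  35: 1 × 0.1026 × 0.8759 = 0.08987
Sum = 2.09505
NRR = 0.48780 × 2.09505 = 1.02197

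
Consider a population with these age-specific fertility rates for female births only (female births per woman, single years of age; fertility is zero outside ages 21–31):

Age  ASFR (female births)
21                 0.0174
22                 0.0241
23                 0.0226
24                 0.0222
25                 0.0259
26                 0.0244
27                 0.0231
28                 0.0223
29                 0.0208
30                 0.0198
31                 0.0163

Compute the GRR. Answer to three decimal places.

0.239

Sum of female ASFRs = 0.0174 + 0.0241 + 0.0226 + 0.0222 + 0.0259 + 0.0244 + 0.0231 + 0.0223 + 0.0208 + 0.0198 + 0.0163 = 0.2389
GRR = 0.2389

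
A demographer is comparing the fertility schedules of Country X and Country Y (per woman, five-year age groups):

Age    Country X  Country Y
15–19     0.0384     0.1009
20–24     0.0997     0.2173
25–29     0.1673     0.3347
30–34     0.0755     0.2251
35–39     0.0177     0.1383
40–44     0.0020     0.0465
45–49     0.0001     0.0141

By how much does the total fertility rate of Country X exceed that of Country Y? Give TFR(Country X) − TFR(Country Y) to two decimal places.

-3.38

Country X:
  Sum of ASFRs = 0.0384 + 0.0997 + 0.1673 + 0.0755 + 0.0177 + 0.0020 + 0.0001 = 0.4007
  TFR = 5 × 0.4007 = 2.0035
Country Y:
  Sum of ASFRs = 0.1009 + 0.2173 + 0.3347 + 0.2251 + 0.1383 + 0.0465 + 0.0141 = 1.0769
  TFR = 5 × 1.0769 = 5.3845
Difference = 2.0035 − 5.3845 = -3.381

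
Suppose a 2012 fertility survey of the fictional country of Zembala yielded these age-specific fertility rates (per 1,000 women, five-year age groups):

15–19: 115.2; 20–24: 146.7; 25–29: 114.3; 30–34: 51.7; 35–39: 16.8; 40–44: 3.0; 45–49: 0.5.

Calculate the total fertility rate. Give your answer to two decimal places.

2.24

Sum of ASFRs = 115.2 + 146.7 + 114.3 + 51.7 + 16.8 + 3.0 + 0.5 = 448.2
TFR = 5 × 448.2 / 1000 = 2.241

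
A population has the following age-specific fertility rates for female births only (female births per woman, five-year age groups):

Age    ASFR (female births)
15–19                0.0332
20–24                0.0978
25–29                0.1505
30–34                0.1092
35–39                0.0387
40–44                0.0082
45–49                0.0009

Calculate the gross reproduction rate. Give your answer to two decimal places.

Sum of female ASFRs = 0.0332 + 0.0978 + 0.1505 + 0.1092 + 0.0387 + 0.0082 + 0.0009 = 0.4385
GRR = 5 × 0.4385 = 2.1925

2.19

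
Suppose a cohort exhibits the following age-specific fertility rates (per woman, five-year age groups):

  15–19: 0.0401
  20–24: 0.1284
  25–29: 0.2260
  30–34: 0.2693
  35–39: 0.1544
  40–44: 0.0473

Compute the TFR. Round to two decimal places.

4.33

Sum of ASFRs = 0.0401 + 0.1284 + 0.2260 + 0.2693 + 0.1544 + 0.0473 = 0.8655
TFR = 5 × 0.8655 = 4.3275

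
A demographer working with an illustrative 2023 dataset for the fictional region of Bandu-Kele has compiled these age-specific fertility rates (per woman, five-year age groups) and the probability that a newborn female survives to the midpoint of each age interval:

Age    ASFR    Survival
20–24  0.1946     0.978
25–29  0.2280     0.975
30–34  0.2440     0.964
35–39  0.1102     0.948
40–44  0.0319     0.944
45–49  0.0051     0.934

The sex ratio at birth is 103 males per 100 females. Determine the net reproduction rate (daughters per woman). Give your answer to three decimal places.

Proportion female at birth = 100 / (100 + 103) = 0.49261.
Weighting each age-specific rate by interval width and survival:
  20–24: 5 × 0.1946 × 0.978 = 0.95159
  25–29: 5 × 0.2280 × 0.975 = 1.11150
  30–34: 5 × 0.2440 × 0.964 = 1.17608
  35–39: 5 × 0.1102 × 0.948 = 0.52235
  40–44: 5 × 0.0319 × 0.944 = 0.15057
  45–49: 5 × 0.0051 × 0.934 = 0.02382
Sum = 3.93591
NRR = 0.49261 × 3.93591 = 1.93887
With NRR above 1 the population is above replacement fertility.

1.939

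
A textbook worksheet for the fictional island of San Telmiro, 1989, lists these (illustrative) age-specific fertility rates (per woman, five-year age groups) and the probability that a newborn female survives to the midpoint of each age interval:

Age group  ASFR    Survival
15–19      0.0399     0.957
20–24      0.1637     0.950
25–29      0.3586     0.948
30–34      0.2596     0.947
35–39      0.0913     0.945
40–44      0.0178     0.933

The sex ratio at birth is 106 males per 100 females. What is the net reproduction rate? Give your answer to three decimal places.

Proportion female at birth = 100 / (100 + 106) = 0.48544.
Each age group contributes 5 × ASFR × survival:
  15–19: 5 × 0.0399 × 0.957 = 0.19092
  20–24: 5 × 0.1637 × 0.950 = 0.77758
  25–29: 5 × 0.3586 × 0.948 = 1.69976
  30–34: 5 × 0.2596 × 0.947 = 1.22921
  35–39: 5 × 0.0913 × 0.945 = 0.43139
  40–44: 5 × 0.0178 × 0.933 = 0.08304
Sum = 4.41190
NRR = 0.48544 × 4.41190 = 2.14171
With NRR above 1 the population is above replacement fertility.

2.142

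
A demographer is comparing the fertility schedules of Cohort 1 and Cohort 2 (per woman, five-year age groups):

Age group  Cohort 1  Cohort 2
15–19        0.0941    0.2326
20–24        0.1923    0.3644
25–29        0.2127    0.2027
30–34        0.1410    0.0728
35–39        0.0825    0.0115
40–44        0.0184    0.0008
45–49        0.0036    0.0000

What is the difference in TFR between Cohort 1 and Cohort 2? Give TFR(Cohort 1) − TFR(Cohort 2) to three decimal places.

-0.701

Cohort 1:
  Sum of ASFRs = 0.0941 + 0.1923 + 0.2127 + 0.1410 + 0.0825 + 0.0184 + 0.0036 = 0.7446
  TFR = 5 × 0.7446 = 3.723
Cohort 2:
  Sum of ASFRs = 0.2326 + 0.3644 + 0.2027 + 0.0728 + 0.0115 + 0.0008 + 0.0000 = 0.8848
  TFR = 5 × 0.8848 = 4.424
Difference = 3.723 − 4.424 = -0.701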